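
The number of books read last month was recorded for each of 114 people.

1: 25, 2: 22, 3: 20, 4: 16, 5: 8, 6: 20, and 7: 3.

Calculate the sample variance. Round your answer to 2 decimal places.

Values: 1, 2, 3, 4, 5, 6, 7
n = 114, Σfx = 374, mean = 3.2807
Σfx² = 1616
Σf(x − x̄)² = Σfx² − (Σfx)²/n = 1616 − 374²/114 = 389.0175
Sample variance = 389.0175 / 113 = 3.4426

3.44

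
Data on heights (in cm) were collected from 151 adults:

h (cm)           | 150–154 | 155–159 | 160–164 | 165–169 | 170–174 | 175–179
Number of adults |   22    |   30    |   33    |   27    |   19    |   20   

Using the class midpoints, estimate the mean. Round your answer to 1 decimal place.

163.7

Midpoints: 152, 157, 162, 167, 172, 177
Σfm = 22×152 + 30×157 + 33×162 + 27×167 + 19×172 + 20×177 = 24717
n = Σf = 151
Mean = 24717 / 151 = 163.6887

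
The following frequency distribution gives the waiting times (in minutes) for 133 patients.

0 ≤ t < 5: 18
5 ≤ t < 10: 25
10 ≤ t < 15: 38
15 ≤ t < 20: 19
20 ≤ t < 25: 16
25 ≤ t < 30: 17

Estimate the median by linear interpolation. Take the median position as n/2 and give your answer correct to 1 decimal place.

13.1

Cumulative frequencies: 18, 43, 81, 100, 116, 133
n = 133; position = n/2 = 66.5.
This falls in the class 10 ≤ t < 15: L = 10, F = 43, f = 38, h = 5.
Median ≈ 10 + ((66.5 − 43) / 38) × 5 = 13.0921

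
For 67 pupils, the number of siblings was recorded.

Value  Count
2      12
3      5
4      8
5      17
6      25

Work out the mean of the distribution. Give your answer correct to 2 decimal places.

Values: 2, 3, 4, 5, 6
Σfx = 12×2 + 5×3 + 8×4 + 17×5 + 25×6 = 306
n = Σf = 67
Mean = 306 / 67 = 4.5672

4.57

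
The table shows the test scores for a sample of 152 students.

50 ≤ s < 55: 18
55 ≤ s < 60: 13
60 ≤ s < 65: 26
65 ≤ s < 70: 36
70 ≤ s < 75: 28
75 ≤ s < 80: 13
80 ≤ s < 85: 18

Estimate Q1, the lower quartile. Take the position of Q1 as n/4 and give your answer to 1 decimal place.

Cumulative frequencies: 18, 31, 57, 93, 121, 134, 152
n = 152; position = n/4 = 38.
This falls in the class 60 ≤ s < 65: L = 60, F = 31, f = 26, h = 5.
Lower quartile ≈ 60 + ((38 − 31) / 26) × 5 = 61.3462

61.3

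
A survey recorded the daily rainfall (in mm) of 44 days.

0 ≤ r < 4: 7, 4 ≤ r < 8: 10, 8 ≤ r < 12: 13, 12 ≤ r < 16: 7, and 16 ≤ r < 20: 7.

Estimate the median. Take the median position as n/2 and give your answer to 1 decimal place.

Cumulative frequencies: 7, 17, 30, 37, 44
n = 44; position = n/2 = 22.
This falls in the class 8 ≤ r < 12: L = 8, F = 17, f = 13, h = 4.
Median ≈ 8 + ((22 − 17) / 13) × 4 = 9.5385

9.5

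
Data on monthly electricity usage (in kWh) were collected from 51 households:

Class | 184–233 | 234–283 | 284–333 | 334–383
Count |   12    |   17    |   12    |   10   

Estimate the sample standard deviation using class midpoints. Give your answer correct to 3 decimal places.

52.989

Midpoints: 208.5, 258.5, 308.5, 358.5
n = 51, Σfm = 14183.5, mean = 278.1078
Σfm² = 4084934.75
Σf(m − x̄)² = Σfm² − (Σfm)²/n = 4084934.75 − 14183.5²/51 = 140392.1569
Sample variance = 140392.1569 / 50 = 2807.8431
Standard deviation = √2807.8431 = 52.9891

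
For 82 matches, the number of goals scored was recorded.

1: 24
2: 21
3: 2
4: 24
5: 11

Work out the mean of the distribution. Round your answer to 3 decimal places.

2.720

Values: 1, 2, 3, 4, 5
Σfx = 24×1 + 21×2 + 2×3 + 24×4 + 11×5 = 223
n = Σf = 82
Mean = 223 / 82 = 2.7195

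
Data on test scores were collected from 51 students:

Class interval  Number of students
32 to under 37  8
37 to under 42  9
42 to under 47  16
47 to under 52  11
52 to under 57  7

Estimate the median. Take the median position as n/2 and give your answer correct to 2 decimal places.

Cumulative frequencies: 8, 17, 33, 44, 51
n = 51; position = n/2 = 25.5.
This falls in the class 42 to under 47: L = 42, F = 17, f = 16, h = 5.
Median ≈ 42 + ((25.5 − 17) / 16) × 5 = 44.6562

44.66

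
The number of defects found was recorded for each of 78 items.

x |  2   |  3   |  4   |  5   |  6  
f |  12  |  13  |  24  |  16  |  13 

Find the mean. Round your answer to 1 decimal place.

Values: 2, 3, 4, 5, 6
Σfx = 12×2 + 13×3 + 24×4 + 16×5 + 13×6 = 317
n = Σf = 78
Mean = 317 / 78 = 4.0641

4.1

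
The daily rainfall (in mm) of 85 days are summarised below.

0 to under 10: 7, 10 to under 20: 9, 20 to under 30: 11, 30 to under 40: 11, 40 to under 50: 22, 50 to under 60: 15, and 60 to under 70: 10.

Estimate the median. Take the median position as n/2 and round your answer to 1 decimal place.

42.0

Cumulative frequencies: 7, 16, 27, 38, 60, 75, 85
n = 85; position = n/2 = 42.5.
This falls in the class 40 to under 50: L = 40, F = 38, f = 22, h = 10.
Median ≈ 40 + ((42.5 − 38) / 22) × 10 = 42.0455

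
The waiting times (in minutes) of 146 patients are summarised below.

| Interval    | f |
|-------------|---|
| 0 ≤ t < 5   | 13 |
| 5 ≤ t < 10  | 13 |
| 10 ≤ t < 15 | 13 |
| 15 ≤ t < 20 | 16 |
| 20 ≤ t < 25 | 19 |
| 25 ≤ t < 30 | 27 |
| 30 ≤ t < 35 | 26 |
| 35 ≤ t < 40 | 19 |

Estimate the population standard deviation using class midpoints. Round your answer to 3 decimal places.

10.909

Midpoints: 2.5, 7.5, 12.5, 17.5, 22.5, 27.5, 32.5, 37.5
n = 146, Σfm = 3300, mean = 22.6027
Σfm² = 91962.5
Σf(m − x̄)² = Σfm² − (Σfm)²/n = 91962.5 − 3300²/146 = 17373.4589
Population variance = 17373.4589 / 146 = 118.9963
Standard deviation = √118.9963 = 10.9085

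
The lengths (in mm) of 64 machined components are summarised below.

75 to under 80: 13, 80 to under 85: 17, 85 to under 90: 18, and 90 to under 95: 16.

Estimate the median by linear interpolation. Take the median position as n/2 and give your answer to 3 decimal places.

85.556

Cumulative frequencies: 13, 30, 48, 64
n = 64; position = n/2 = 32.
This falls in the class 85 to under 90: L = 85, F = 30, f = 18, h = 5.
Median ≈ 85 + ((32 − 30) / 18) × 5 = 85.5556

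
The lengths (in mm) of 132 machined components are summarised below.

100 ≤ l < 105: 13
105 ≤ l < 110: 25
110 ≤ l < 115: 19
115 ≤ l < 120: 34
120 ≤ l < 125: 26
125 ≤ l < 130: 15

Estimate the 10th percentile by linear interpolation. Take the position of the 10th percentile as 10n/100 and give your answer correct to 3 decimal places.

Cumulative frequencies: 13, 38, 57, 91, 117, 132
n = 132; position = 10n/100 = 13.2.
This falls in the class 105 ≤ l < 110: L = 105, F = 13, f = 25, h = 5.
10th percentile ≈ 105 + ((13.2 − 13) / 25) × 5 = 105.0400

105.040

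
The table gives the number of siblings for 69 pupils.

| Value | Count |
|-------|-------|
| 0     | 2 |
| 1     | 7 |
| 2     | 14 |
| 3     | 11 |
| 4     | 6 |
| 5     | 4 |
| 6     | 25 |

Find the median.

4

Cumulative frequencies: 2, 9, 23, 34, 40, 44, 69
n = 69, so the median is the value in position (n+1)/2 = 35.
Position 35 falls at value 4.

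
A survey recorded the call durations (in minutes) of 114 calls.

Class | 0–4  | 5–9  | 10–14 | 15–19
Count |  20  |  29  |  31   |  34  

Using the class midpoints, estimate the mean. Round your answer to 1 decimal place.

Midpoints: 2, 7, 12, 17
Σfm = 20×2 + 29×7 + 31×12 + 34×17 = 1193
n = Σf = 114
Mean = 1193 / 114 = 10.4649

10.5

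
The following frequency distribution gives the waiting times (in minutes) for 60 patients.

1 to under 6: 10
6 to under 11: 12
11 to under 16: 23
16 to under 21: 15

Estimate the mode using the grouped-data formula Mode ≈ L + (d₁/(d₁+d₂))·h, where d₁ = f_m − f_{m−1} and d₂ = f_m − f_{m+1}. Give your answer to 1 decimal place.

Modal class: 11 to under 16 (highest frequency 23).
d₁ = 23 − 12 = 11, d₂ = 23 − 15 = 8
Mode ≈ 11 + (11/(11+8)) × 5 = 11 + 2.8947 = 13.8947

13.9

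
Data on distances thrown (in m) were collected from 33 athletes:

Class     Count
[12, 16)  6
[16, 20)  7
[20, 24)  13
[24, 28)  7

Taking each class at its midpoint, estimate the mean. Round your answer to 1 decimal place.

20.5

Midpoints: 14, 18, 22, 26
Σfm = 6×14 + 7×18 + 13×22 + 7×26 = 678
n = Σf = 33
Mean = 678 / 33 = 20.5455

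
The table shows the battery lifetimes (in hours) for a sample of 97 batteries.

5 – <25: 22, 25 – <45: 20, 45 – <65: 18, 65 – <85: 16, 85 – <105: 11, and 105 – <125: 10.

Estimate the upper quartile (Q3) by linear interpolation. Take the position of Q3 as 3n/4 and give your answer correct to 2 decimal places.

Cumulative frequencies: 22, 42, 60, 76, 87, 97
n = 97; position = 3n/4 = 72.75.
This falls in the class 65 – <85: L = 65, F = 60, f = 16, h = 20.
Upper quartile ≈ 65 + ((72.75 − 60) / 16) × 20 = 80.9375

80.94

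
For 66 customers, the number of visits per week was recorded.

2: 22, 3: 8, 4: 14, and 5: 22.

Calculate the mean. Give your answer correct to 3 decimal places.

3.545

Values: 2, 3, 4, 5
Σfx = 22×2 + 8×3 + 14×4 + 22×5 = 234
n = Σf = 66
Mean = 234 / 66 = 3.5455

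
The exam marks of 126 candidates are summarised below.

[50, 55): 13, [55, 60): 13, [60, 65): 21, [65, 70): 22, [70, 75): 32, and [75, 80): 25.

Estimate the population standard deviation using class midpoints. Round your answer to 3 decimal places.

Midpoints: 52.5, 57.5, 62.5, 67.5, 72.5, 77.5
n = 126, Σfm = 8485, mean = 67.3413
Σfm² = 579437.5
Σf(m − x̄)² = Σfm² − (Σfm)²/n = 579437.5 − 8485²/126 = 8046.8254
Population variance = 8046.8254 / 126 = 63.8637
Standard deviation = √63.8637 = 7.9915

7.991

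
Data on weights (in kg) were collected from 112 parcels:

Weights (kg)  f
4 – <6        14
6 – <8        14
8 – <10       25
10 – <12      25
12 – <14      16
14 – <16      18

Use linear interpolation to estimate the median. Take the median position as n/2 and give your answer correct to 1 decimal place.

Cumulative frequencies: 14, 28, 53, 78, 94, 112
n = 112; position = n/2 = 56.
This falls in the class 10 – <12: L = 10, F = 53, f = 25, h = 2.
Median ≈ 10 + ((56 − 53) / 25) × 2 = 10.2400

10.2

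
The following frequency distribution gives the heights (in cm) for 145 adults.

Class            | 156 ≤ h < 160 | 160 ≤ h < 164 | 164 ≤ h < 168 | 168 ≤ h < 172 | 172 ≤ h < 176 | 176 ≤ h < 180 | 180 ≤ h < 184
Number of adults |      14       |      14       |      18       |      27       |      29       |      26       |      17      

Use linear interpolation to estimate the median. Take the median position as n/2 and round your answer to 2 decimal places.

Cumulative frequencies: 14, 28, 46, 73, 102, 128, 145
n = 145; position = n/2 = 72.5.
This falls in the class 168 ≤ h < 172: L = 168, F = 46, f = 27, h = 4.
Median ≈ 168 + ((72.5 − 46) / 27) × 4 = 171.9259

171.93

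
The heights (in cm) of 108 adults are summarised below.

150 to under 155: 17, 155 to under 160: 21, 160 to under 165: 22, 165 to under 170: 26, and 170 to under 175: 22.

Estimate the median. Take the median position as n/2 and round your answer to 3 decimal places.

163.636

Cumulative frequencies: 17, 38, 60, 86, 108
n = 108; position = n/2 = 54.
This falls in the class 160 to under 165: L = 160, F = 38, f = 22, h = 5.
Median ≈ 160 + ((54 − 38) / 22) × 5 = 163.6364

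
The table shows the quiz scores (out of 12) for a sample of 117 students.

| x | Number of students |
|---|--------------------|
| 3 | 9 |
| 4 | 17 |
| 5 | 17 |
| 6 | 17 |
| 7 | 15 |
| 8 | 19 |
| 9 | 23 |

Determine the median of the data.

Cumulative frequencies: 9, 26, 43, 60, 75, 94, 117
n = 117, so the median is the value in position (n+1)/2 = 59.
Position 59 falls at value 6.

6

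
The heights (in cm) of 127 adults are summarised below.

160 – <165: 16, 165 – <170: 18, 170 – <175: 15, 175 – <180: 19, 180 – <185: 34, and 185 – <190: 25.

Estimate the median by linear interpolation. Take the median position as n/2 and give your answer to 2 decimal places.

178.82

Cumulative frequencies: 16, 34, 49, 68, 102, 127
n = 127; position = n/2 = 63.5.
This falls in the class 175 – <180: L = 175, F = 49, f = 19, h = 5.
Median ≈ 175 + ((63.5 − 49) / 19) × 5 = 178.8158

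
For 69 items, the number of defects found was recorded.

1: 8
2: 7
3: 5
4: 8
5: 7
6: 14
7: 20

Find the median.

Cumulative frequencies: 8, 15, 20, 28, 35, 49, 69
n = 69, so the median is the value in position (n+1)/2 = 35.
Position 35 falls at value 5.

5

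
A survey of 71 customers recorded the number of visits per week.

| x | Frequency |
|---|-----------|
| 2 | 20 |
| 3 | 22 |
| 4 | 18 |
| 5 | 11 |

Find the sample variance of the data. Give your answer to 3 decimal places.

1.091

Values: 2, 3, 4, 5
n = 71, Σfx = 233, mean = 3.2817
Σfx² = 841
Σf(x − x̄)² = Σfx² − (Σfx)²/n = 841 − 233²/71 = 76.3662
Sample variance = 76.3662 / 70 = 1.0909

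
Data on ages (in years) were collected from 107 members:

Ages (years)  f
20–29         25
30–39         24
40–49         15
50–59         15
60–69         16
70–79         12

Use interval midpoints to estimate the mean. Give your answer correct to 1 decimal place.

45.3

Midpoints: 24.5, 34.5, 44.5, 54.5, 64.5, 74.5
Σfm = 25×24.5 + 24×34.5 + 15×44.5 + 15×54.5 + 16×64.5 + 12×74.5 = 4851.5
n = Σf = 107
Mean = 4851.5 / 107 = 45.3411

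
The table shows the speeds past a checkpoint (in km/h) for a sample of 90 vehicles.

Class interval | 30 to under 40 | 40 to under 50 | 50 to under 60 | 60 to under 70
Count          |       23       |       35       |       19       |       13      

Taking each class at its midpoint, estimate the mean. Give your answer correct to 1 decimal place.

47.4

Midpoints: 35, 45, 55, 65
Σfm = 23×35 + 35×45 + 19×55 + 13×65 = 4270
n = Σf = 90
Mean = 4270 / 90 = 47.4444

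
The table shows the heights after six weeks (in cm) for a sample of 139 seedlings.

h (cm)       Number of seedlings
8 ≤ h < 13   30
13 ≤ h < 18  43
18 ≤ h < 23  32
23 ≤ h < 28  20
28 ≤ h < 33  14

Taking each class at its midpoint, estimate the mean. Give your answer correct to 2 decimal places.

Midpoints: 10.5, 15.5, 20.5, 25.5, 30.5
Σfm = 30×10.5 + 43×15.5 + 32×20.5 + 20×25.5 + 14×30.5 = 2574.5
n = Σf = 139
Mean = 2574.5 / 139 = 18.5216

18.52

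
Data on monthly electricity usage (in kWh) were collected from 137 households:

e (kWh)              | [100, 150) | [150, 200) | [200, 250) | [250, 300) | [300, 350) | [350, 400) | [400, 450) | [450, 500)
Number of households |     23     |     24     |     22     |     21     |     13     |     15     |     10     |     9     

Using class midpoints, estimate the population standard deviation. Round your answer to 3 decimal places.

Midpoints: 125, 175, 225, 275, 325, 375, 425, 475
n = 137, Σfm = 36175, mean = 264.0511
Σfm² = 11115625
Σf(m − x̄)² = Σfm² − (Σfm)²/n = 11115625 − 36175²/137 = 1563576.6423
Population variance = 1563576.6423 / 137 = 11412.9682
Standard deviation = √11412.9682 = 106.8315

106.831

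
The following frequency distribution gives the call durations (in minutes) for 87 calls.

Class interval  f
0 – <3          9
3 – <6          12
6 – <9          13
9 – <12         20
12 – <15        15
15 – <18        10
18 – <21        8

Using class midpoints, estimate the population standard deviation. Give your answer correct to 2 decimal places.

5.27

Midpoints: 1.5, 4.5, 7.5, 10.5, 13.5, 16.5, 19.5
n = 87, Σfm = 898.5, mean = 10.3276
Σfm² = 11697.75
Σf(m − x̄)² = Σfm² − (Σfm)²/n = 11697.75 − 898.5²/87 = 2418.4138
Population variance = 2418.4138 / 87 = 27.7979
Standard deviation = √27.7979 = 5.2724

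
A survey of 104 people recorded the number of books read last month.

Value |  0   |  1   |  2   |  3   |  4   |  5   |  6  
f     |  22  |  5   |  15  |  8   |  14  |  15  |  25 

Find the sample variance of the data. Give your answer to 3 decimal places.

Values: 0, 1, 2, 3, 4, 5, 6
n = 104, Σfx = 340, mean = 3.2692
Σfx² = 1636
Σf(x − x̄)² = Σfx² − (Σfx)²/n = 1636 − 340²/104 = 524.4615
Sample variance = 524.4615 / 103 = 5.0919

5.092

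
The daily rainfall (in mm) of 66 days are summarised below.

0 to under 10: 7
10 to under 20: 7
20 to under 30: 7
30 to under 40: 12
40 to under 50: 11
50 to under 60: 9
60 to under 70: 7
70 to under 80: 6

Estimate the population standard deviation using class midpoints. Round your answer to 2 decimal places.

Midpoints: 5, 15, 25, 35, 45, 55, 65, 75
n = 66, Σfm = 2630, mean = 39.8485
Σfm² = 133650
Σf(m − x̄)² = Σfm² − (Σfm)²/n = 133650 − 2630²/66 = 28848.4848
Population variance = 28848.4848 / 66 = 437.0983
Standard deviation = √437.0983 = 20.9069

20.91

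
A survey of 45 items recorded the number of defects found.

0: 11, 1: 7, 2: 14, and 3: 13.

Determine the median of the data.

2

Cumulative frequencies: 11, 18, 32, 45
n = 45, so the median is the value in position (n+1)/2 = 23.
Position 23 falls at value 2.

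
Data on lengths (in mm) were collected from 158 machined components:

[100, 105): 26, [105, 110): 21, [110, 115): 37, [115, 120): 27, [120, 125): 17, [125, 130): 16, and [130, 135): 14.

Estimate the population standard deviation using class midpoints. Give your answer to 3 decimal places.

9.196

Midpoints: 102.5, 107.5, 112.5, 117.5, 122.5, 127.5, 132.5
n = 158, Σfm = 18235, mean = 115.4114
Σfm² = 2117887.5
Σf(m − x̄)² = Σfm² − (Σfm)²/n = 2117887.5 − 18235²/158 = 13360.7595
Population variance = 13360.7595 / 158 = 84.5618
Standard deviation = √84.5618 = 9.1957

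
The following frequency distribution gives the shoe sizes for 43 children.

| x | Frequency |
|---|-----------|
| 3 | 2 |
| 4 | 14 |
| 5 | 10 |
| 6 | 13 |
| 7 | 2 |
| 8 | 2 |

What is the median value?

Cumulative frequencies: 2, 16, 26, 39, 41, 43
n = 43, so the median is the value in position (n+1)/2 = 22.
Position 22 falls at value 5.

5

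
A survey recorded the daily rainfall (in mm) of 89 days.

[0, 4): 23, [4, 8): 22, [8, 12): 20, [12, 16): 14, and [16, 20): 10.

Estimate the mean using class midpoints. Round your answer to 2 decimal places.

8.47

Midpoints: 2, 6, 10, 14, 18
Σfm = 23×2 + 22×6 + 20×10 + 14×14 + 10×18 = 754
n = Σf = 89
Mean = 754 / 89 = 8.4719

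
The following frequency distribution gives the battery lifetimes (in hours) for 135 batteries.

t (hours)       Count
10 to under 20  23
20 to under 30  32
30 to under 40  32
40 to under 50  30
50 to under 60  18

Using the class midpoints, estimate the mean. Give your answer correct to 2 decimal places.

34.11

Midpoints: 15, 25, 35, 45, 55
Σfm = 23×15 + 32×25 + 32×35 + 30×45 + 18×55 = 4605
n = Σf = 135
Mean = 4605 / 135 = 34.1111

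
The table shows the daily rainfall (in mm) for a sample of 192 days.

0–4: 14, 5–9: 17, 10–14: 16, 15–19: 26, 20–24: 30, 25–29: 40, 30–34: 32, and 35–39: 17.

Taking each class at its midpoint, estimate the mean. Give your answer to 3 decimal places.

21.740

Midpoints: 2, 7, 12, 17, 22, 27, 32, 37
Σfm = 14×2 + 17×7 + 16×12 + 26×17 + 30×22 + 40×27 + 32×32 + 17×37 = 4174
n = Σf = 192
Mean = 4174 / 192 = 21.7396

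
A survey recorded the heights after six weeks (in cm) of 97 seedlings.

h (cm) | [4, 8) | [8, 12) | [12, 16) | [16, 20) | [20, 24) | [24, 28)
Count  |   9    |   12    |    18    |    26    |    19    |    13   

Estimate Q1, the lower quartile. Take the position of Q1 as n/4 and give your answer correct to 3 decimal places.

Cumulative frequencies: 9, 21, 39, 65, 84, 97
n = 97; position = n/4 = 24.25.
This falls in the class [12, 16): L = 12, F = 21, f = 18, h = 4.
Lower quartile ≈ 12 + ((24.25 − 21) / 18) × 4 = 12.7222

12.722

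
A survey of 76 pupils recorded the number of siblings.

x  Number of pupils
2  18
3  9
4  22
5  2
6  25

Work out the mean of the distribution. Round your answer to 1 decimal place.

4.1

Values: 2, 3, 4, 5, 6
Σfx = 18×2 + 9×3 + 22×4 + 2×5 + 25×6 = 311
n = Σf = 76
Mean = 311 / 76 = 4.0921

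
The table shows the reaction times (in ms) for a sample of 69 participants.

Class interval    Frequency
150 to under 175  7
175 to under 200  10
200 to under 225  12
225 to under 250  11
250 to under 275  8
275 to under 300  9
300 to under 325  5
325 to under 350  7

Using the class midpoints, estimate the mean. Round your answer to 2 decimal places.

Midpoints: 162.5, 187.5, 212.5, 237.5, 262.5, 287.5, 312.5, 337.5
Σfm = 7×162.5 + 10×187.5 + 12×212.5 + 11×237.5 + 8×262.5 + 9×287.5 + 5×312.5 + 7×337.5 = 16787.5
n = Σf = 69
Mean = 16787.5 / 69 = 243.2971

243.30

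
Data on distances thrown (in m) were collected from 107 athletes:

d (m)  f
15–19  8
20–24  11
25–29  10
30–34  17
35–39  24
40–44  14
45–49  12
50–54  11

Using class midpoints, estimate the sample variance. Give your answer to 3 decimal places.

102.835

Midpoints: 17, 22, 27, 32, 37, 42, 47, 52
n = 107, Σfm = 3804, mean = 35.5514
Σfm² = 146138
Σf(m − x̄)² = Σfm² − (Σfm)²/n = 146138 − 3804²/107 = 10900.4673
Sample variance = 10900.4673 / 106 = 102.8346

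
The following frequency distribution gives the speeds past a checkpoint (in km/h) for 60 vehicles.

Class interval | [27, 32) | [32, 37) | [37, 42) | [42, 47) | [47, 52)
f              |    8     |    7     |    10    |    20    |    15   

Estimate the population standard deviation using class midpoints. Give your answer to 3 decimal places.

Midpoints: 29.5, 34.5, 39.5, 44.5, 49.5
n = 60, Σfm = 2505, mean = 41.7500
Σfm² = 107255
Σf(m − x̄)² = Σfm² − (Σfm)²/n = 107255 − 2505²/60 = 2671.2500
Population variance = 2671.2500 / 60 = 44.5208
Standard deviation = √44.5208 = 6.6724

6.672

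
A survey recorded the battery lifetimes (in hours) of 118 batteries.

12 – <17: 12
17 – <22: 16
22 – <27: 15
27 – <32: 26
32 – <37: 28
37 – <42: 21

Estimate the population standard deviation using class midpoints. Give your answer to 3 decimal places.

Midpoints: 14.5, 19.5, 24.5, 29.5, 34.5, 39.5
n = 118, Σfm = 3416, mean = 28.9492
Σfm² = 106329.5
Σf(m − x̄)² = Σfm² − (Σfm)²/n = 106329.5 − 3416²/118 = 7439.1949
Population variance = 7439.1949 / 118 = 63.0440
Standard deviation = √63.0440 = 7.9400

7.940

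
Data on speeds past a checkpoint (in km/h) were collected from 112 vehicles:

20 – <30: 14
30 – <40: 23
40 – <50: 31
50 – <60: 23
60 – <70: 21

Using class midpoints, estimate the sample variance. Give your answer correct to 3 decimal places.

165.991

Midpoints: 25, 35, 45, 55, 65
n = 112, Σfm = 5180, mean = 46.2500
Σfm² = 258000
Σf(m − x̄)² = Σfm² − (Σfm)²/n = 258000 − 5180²/112 = 18425.0000
Sample variance = 18425.0000 / 111 = 165.9910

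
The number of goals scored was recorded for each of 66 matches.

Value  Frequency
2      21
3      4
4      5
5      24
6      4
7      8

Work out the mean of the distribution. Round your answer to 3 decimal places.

Values: 2, 3, 4, 5, 6, 7
Σfx = 21×2 + 4×3 + 5×4 + 24×5 + 4×6 + 8×7 = 274
n = Σf = 66
Mean = 274 / 66 = 4.1515

4.152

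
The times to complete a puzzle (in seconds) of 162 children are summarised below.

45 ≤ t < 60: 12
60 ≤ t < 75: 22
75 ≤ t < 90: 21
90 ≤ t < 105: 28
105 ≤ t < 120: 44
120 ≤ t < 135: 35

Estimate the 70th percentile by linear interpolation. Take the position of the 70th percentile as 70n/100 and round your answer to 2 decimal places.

115.36

Cumulative frequencies: 12, 34, 55, 83, 127, 162
n = 162; position = 70n/100 = 113.4.
This falls in the class 105 ≤ t < 120: L = 105, F = 83, f = 44, h = 15.
70th percentile ≈ 105 + ((113.4 − 83) / 44) × 15 = 115.3636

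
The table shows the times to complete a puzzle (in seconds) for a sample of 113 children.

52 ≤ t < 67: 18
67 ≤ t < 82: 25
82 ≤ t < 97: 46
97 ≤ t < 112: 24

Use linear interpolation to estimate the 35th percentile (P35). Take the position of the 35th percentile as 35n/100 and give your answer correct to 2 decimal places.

Cumulative frequencies: 18, 43, 89, 113
n = 113; position = 35n/100 = 39.55.
This falls in the class 67 ≤ t < 82: L = 67, F = 18, f = 25, h = 15.
35th percentile ≈ 67 + ((39.55 − 18) / 25) × 15 = 79.9300

79.93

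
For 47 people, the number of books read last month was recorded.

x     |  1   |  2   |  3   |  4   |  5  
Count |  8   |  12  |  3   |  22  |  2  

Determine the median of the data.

4

Cumulative frequencies: 8, 20, 23, 45, 47
n = 47, so the median is the value in position (n+1)/2 = 24.
Position 24 falls at value 4.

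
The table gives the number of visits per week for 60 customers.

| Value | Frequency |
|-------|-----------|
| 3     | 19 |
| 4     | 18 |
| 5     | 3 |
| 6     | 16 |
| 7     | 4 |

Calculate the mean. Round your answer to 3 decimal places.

4.467

Values: 3, 4, 5, 6, 7
Σfx = 19×3 + 18×4 + 3×5 + 16×6 + 4×7 = 268
n = Σf = 60
Mean = 268 / 60 = 4.4667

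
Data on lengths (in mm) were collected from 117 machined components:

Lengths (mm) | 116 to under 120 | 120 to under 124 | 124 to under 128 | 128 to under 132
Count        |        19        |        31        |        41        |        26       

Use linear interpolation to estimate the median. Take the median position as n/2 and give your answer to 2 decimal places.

124.83

Cumulative frequencies: 19, 50, 91, 117
n = 117; position = n/2 = 58.5.
This falls in the class 124 to under 128: L = 124, F = 50, f = 41, h = 4.
Median ≈ 124 + ((58.5 − 50) / 41) × 4 = 124.8293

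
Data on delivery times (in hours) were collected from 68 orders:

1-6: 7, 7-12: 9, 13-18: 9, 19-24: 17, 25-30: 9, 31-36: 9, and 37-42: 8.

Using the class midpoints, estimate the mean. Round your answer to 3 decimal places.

Midpoints: 3.5, 9.5, 15.5, 21.5, 27.5, 33.5, 39.5
Σfm = 7×3.5 + 9×9.5 + 9×15.5 + 17×21.5 + 9×27.5 + 9×33.5 + 8×39.5 = 1480
n = Σf = 68
Mean = 1480 / 68 = 21.7647

21.765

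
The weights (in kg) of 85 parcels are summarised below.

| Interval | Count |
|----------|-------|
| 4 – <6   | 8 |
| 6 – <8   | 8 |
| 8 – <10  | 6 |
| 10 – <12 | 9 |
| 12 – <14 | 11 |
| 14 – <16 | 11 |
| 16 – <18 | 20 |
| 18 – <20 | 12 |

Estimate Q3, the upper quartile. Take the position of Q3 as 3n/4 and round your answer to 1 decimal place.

Cumulative frequencies: 8, 16, 22, 31, 42, 53, 73, 85
n = 85; position = 3n/4 = 63.75.
This falls in the class 16 – <18: L = 16, F = 53, f = 20, h = 2.
Upper quartile ≈ 16 + ((63.75 − 53) / 20) × 2 = 17.0750

17.1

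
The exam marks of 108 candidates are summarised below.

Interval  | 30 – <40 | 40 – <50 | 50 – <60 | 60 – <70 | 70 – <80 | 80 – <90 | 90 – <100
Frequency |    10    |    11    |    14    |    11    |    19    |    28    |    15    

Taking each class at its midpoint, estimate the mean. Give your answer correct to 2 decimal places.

70.00

Midpoints: 35, 45, 55, 65, 75, 85, 95
Σfm = 10×35 + 11×45 + 14×55 + 11×65 + 19×75 + 28×85 + 15×95 = 7560
n = Σf = 108
Mean = 7560 / 108 = 70.0000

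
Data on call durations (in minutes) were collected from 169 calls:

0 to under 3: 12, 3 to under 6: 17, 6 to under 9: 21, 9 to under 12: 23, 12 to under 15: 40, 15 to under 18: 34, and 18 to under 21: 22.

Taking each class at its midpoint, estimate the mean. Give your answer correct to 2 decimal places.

Midpoints: 1.5, 4.5, 7.5, 10.5, 13.5, 16.5, 19.5
Σfm = 12×1.5 + 17×4.5 + 21×7.5 + 23×10.5 + 40×13.5 + 34×16.5 + 22×19.5 = 2023.5
n = Σf = 169
Mean = 2023.5 / 169 = 11.9734

11.97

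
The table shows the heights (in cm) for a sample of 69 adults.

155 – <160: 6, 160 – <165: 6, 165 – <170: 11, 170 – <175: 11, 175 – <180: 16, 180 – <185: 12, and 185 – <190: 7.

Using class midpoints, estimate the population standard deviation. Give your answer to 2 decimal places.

8.73

Midpoints: 157.5, 162.5, 167.5, 172.5, 177.5, 182.5, 187.5
n = 69, Σfm = 12002.5, mean = 173.9493
Σfm² = 2093081.25
Σf(m − x̄)² = Σfm² − (Σfm)²/n = 2093081.25 − 12002.5²/69 = 5255.0725
Population variance = 5255.0725 / 69 = 76.1605
Standard deviation = √76.1605 = 8.7270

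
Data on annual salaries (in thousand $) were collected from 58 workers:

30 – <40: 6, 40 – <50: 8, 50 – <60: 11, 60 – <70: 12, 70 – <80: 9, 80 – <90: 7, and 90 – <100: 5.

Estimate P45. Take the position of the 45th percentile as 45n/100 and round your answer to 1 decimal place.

Cumulative frequencies: 6, 14, 25, 37, 46, 53, 58
n = 58; position = 45n/100 = 26.1.
This falls in the class 60 – <70: L = 60, F = 25, f = 12, h = 10.
45th percentile ≈ 60 + ((26.1 − 25) / 12) × 10 = 60.9167

60.9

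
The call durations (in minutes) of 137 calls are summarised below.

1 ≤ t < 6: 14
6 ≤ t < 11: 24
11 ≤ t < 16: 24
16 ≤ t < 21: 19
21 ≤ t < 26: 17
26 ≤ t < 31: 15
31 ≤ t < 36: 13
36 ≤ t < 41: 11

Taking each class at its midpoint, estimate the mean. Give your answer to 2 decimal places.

Midpoints: 3.5, 8.5, 13.5, 18.5, 23.5, 28.5, 33.5, 38.5
Σfm = 14×3.5 + 24×8.5 + 24×13.5 + 19×18.5 + 17×23.5 + 15×28.5 + 13×33.5 + 11×38.5 = 2614.5
n = Σf = 137
Mean = 2614.5 / 137 = 19.0839

19.08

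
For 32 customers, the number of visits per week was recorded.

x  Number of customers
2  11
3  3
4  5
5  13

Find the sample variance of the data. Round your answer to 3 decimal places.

1.790

Values: 2, 3, 4, 5
n = 32, Σfx = 116, mean = 3.6250
Σfx² = 476
Σf(x − x̄)² = Σfx² − (Σfx)²/n = 476 − 116²/32 = 55.5000
Sample variance = 55.5000 / 31 = 1.7903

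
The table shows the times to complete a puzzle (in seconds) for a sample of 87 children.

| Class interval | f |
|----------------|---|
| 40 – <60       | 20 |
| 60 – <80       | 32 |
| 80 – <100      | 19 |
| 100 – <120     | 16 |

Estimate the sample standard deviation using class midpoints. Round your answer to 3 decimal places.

Midpoints: 50, 70, 90, 110
n = 87, Σfm = 6710, mean = 77.1264
Σfm² = 554300
Σf(m − x̄)² = Σfm² − (Σfm)²/n = 554300 − 6710²/87 = 36781.6092
Sample variance = 36781.6092 / 86 = 427.6931
Standard deviation = √427.6931 = 20.6807

20.681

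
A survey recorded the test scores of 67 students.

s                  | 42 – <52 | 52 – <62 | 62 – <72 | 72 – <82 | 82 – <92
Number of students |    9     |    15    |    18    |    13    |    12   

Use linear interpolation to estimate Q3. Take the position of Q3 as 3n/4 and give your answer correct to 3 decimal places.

78.346

Cumulative frequencies: 9, 24, 42, 55, 67
n = 67; position = 3n/4 = 50.25.
This falls in the class 72 – <82: L = 72, F = 42, f = 13, h = 10.
Upper quartile ≈ 72 + ((50.25 − 42) / 13) × 10 = 78.3462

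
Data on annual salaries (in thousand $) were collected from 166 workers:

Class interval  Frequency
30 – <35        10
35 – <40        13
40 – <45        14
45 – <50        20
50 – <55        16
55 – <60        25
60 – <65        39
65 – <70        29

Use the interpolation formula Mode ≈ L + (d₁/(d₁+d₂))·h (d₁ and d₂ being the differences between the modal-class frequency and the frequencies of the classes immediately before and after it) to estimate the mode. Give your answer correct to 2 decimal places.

Modal class: 60 – <65 (highest frequency 39).
d₁ = 39 − 25 = 14, d₂ = 39 − 29 = 10
Mode ≈ 60 + (14/(14+10)) × 5 = 60 + 2.9167 = 62.9167

62.92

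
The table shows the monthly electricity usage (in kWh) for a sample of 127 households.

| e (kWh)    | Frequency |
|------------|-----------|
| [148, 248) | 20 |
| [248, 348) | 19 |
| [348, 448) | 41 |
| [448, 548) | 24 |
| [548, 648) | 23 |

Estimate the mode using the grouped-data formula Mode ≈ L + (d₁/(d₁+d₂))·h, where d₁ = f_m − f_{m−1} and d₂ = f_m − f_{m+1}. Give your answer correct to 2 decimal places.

Modal class: [348, 448) (highest frequency 41).
d₁ = 41 − 19 = 22, d₂ = 41 − 24 = 17
Mode ≈ 348 + (22/(22+17)) × 100 = 348 + 56.4103 = 404.4103

404.41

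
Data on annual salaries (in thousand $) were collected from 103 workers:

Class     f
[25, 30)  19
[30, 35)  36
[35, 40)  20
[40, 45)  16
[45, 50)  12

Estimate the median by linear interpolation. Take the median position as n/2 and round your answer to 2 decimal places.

Cumulative frequencies: 19, 55, 75, 91, 103
n = 103; position = n/2 = 51.5.
This falls in the class [30, 35): L = 30, F = 19, f = 36, h = 5.
Median ≈ 30 + ((51.5 − 19) / 36) × 5 = 34.5139

34.51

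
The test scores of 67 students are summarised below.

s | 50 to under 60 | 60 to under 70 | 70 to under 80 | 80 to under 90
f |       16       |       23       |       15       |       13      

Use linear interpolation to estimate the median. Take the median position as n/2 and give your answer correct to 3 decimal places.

Cumulative frequencies: 16, 39, 54, 67
n = 67; position = n/2 = 33.5.
This falls in the class 60 to under 70: L = 60, F = 16, f = 23, h = 10.
Median ≈ 60 + ((33.5 − 16) / 23) × 10 = 67.6087

67.609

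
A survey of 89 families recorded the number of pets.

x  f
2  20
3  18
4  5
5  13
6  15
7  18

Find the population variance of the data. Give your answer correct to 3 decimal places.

3.550

Values: 2, 3, 4, 5, 6, 7
n = 89, Σfx = 395, mean = 4.4382
Σfx² = 2069
Σf(x − x̄)² = Σfx² − (Σfx)²/n = 2069 − 395²/89 = 315.9101
Population variance = 315.9101 / 89 = 3.5496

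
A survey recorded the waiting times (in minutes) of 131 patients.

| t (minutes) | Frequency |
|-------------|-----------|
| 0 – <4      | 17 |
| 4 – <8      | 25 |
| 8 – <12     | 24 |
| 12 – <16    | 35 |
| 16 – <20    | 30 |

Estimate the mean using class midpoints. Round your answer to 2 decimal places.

Midpoints: 2, 6, 10, 14, 18
Σfm = 17×2 + 25×6 + 24×10 + 35×14 + 30×18 = 1454
n = Σf = 131
Mean = 1454 / 131 = 11.0992

11.10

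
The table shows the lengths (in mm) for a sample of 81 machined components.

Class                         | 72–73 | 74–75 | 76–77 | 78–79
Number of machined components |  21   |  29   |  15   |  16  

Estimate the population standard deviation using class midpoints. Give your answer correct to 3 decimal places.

Midpoints: 72.5, 74.5, 76.5, 78.5
n = 81, Σfm = 6086.5, mean = 75.1420
Σfm² = 457718.25
Σf(m − x̄)² = Σfm² − (Σfm)²/n = 457718.25 − 6086.5²/81 = 366.6173
Population variance = 366.6173 / 81 = 4.5261
Standard deviation = √4.5261 = 2.1275

2.127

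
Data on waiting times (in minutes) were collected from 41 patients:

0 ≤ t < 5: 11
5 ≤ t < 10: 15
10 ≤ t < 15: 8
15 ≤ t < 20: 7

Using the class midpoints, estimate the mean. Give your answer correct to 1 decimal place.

Midpoints: 2.5, 7.5, 12.5, 17.5
Σfm = 11×2.5 + 15×7.5 + 8×12.5 + 7×17.5 = 362.5
n = Σf = 41
Mean = 362.5 / 41 = 8.8415

8.8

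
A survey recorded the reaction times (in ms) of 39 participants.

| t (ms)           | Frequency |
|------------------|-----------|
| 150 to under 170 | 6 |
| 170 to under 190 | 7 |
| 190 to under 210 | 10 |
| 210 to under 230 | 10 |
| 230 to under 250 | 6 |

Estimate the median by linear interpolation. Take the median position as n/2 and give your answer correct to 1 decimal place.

203.0

Cumulative frequencies: 6, 13, 23, 33, 39
n = 39; position = n/2 = 19.5.
This falls in the class 190 to under 210: L = 190, F = 13, f = 10, h = 20.
Median ≈ 190 + ((19.5 − 13) / 10) × 20 = 203.0000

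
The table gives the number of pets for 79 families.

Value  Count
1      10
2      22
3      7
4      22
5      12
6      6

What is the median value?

4

Cumulative frequencies: 10, 32, 39, 61, 73, 79
n = 79, so the median is the value in position (n+1)/2 = 40.
Position 40 falls at value 4.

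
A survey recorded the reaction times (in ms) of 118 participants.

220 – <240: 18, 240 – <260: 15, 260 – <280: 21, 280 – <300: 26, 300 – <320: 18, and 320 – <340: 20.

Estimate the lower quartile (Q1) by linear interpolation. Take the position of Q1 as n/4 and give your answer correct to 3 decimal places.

Cumulative frequencies: 18, 33, 54, 80, 98, 118
n = 118; position = n/4 = 29.5.
This falls in the class 240 – <260: L = 240, F = 18, f = 15, h = 20.
Lower quartile ≈ 240 + ((29.5 − 18) / 15) × 20 = 255.3333

255.333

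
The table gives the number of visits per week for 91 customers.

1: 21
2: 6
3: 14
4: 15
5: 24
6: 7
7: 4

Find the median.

Cumulative frequencies: 21, 27, 41, 56, 80, 87, 91
n = 91, so the median is the value in position (n+1)/2 = 46.
Position 46 falls at value 4.

4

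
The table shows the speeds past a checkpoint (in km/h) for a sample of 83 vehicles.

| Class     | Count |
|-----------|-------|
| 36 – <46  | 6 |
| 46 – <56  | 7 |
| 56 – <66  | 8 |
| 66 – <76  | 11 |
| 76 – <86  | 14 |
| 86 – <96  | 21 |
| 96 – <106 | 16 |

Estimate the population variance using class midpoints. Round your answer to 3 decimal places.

Midpoints: 41, 51, 61, 71, 81, 91, 101
n = 83, Σfm = 6533, mean = 78.7108
Σfm² = 542483
Σf(m − x̄)² = Σfm² − (Σfm)²/n = 542483 − 6533²/83 = 28265.0602
Population variance = 28265.0602 / 83 = 340.5429

340.543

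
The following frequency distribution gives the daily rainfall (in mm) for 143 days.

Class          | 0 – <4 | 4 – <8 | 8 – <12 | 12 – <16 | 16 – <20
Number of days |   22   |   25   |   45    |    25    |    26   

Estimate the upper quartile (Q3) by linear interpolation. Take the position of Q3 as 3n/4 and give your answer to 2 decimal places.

14.44

Cumulative frequencies: 22, 47, 92, 117, 143
n = 143; position = 3n/4 = 107.25.
This falls in the class 12 – <16: L = 12, F = 92, f = 25, h = 4.
Upper quartile ≈ 12 + ((107.25 − 92) / 25) × 4 = 14.4400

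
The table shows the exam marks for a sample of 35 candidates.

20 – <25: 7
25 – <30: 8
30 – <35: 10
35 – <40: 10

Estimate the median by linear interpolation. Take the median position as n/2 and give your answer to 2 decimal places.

31.25

Cumulative frequencies: 7, 15, 25, 35
n = 35; position = n/2 = 17.5.
This falls in the class 30 – <35: L = 30, F = 15, f = 10, h = 5.
Median ≈ 30 + ((17.5 − 15) / 10) × 5 = 31.2500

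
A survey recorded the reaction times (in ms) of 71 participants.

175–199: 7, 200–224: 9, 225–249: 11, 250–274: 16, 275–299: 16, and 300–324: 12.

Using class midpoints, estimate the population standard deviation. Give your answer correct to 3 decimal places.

Midpoints: 187, 212, 237, 262, 287, 312
n = 71, Σfm = 18352, mean = 258.4789
Σfm² = 4851474
Σf(m − x̄)² = Σfm² − (Σfm)²/n = 4851474 − 18352²/71 = 107869.7183
Population variance = 107869.7183 / 71 = 1519.2918
Standard deviation = √1519.2918 = 38.9781

38.978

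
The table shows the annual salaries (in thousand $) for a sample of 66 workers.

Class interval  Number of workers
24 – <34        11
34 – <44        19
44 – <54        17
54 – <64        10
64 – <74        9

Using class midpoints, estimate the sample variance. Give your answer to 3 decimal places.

Midpoints: 29, 39, 49, 59, 69
n = 66, Σfm = 3104, mean = 47.0303
Σfm² = 156626
Σf(m − x̄)² = Σfm² − (Σfm)²/n = 156626 − 3104²/66 = 10643.9394
Sample variance = 10643.9394 / 65 = 163.7529

163.753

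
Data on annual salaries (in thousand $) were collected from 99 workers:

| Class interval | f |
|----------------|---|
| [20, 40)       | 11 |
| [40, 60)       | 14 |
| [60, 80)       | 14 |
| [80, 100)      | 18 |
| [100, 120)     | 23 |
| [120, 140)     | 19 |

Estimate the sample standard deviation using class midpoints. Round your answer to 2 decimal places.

Midpoints: 30, 50, 70, 90, 110, 130
n = 99, Σfm = 8630, mean = 87.1717
Σfm² = 858700
Σf(m − x̄)² = Σfm² − (Σfm)²/n = 858700 − 8630²/99 = 106408.0808
Sample variance = 106408.0808 / 98 = 1085.7967
Standard deviation = √1085.7967 = 32.9514

32.95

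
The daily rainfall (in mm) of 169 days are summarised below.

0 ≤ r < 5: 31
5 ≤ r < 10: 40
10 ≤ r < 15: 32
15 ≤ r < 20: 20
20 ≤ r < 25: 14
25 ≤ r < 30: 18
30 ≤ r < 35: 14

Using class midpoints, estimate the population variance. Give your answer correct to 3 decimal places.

89.859

Midpoints: 2.5, 7.5, 12.5, 17.5, 22.5, 27.5, 32.5
n = 169, Σfm = 2392.5, mean = 14.1568
Σfm² = 49056.25
Σf(m − x̄)² = Σfm² − (Σfm)²/n = 49056.25 − 2392.5²/169 = 15186.0947
Population variance = 15186.0947 / 169 = 89.8585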